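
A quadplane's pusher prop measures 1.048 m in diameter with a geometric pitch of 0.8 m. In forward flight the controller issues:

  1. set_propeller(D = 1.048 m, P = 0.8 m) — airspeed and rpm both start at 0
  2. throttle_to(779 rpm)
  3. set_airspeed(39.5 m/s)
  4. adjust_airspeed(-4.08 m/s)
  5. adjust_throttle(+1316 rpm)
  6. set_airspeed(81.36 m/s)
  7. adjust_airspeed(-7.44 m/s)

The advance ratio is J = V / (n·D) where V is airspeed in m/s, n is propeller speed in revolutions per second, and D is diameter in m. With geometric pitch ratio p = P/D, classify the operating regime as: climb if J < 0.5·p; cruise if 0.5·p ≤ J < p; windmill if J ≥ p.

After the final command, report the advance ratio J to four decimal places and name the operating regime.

set_propeller: D = 1.048 m, P = 0.8 m (p = P/D = 0.763359); state ← (V=0, rpm=0)
throttle_to(779): rpm ← 779
set_airspeed(39.5): V ← 39.5 m/s
adjust_airspeed(-4.08): V ← 39.5 -4.08 = 35.42 m/s
adjust_throttle(+1316): rpm ← 779 +1316 = 2095
set_airspeed(81.36): V ← 81.36 m/s
adjust_airspeed(-7.44): V ← 81.36 -7.44 = 73.92 m/s
final state: V = 73.92 m/s, rpm = 2095 → n = rpm/60 = 34.916667 rev/s
J = V / (n·D) = 73.92 / (34.916667 × 1.048) = 2.020077
regime bands: climb J<0.3817 | cruise [0.3817, 0.7634) | windmill J≥0.7634
J = 2.0201 → windmill

J = 2.0201, regime = windmill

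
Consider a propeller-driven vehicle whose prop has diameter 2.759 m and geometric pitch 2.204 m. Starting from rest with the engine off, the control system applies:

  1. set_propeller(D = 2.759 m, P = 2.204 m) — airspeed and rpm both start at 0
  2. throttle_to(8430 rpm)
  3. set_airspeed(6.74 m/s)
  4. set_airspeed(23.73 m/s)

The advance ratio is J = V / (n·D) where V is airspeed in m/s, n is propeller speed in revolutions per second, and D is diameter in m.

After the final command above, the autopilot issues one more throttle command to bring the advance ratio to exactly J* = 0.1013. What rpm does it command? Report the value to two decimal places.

rpm = 5094.34

set_propeller: D = 2.759 m, P = 2.204 m (p = P/D = 0.798840); state ← (V=0, rpm=0)
throttle_to(8430): rpm ← 8430
set_airspeed(6.74): V ← 6.74 m/s
set_airspeed(23.73): V ← 23.73 m/s
final state: V = 23.73 m/s, rpm = 8430 → n = rpm/60 = 140.500000 rev/s
target J* = 0.1013; solve J* = V/(n·D) for n: n = V/(J*·D) = 23.73/(0.1013 × 2.759) = 84.905650 rev/s
rpm = 60·n = 5094.339015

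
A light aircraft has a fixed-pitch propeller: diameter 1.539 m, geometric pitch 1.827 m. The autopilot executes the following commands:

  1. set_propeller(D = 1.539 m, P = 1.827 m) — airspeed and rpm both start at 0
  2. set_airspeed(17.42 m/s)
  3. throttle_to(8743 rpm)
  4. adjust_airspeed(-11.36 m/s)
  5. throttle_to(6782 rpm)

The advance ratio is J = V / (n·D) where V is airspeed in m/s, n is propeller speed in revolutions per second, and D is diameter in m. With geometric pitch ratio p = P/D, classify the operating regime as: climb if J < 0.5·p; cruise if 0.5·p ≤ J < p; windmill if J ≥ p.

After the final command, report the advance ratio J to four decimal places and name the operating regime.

J = 0.0348, regime = climb

set_propeller: D = 1.539 m, P = 1.827 m (p = P/D = 1.187135); state ← (V=0, rpm=0)
set_airspeed(17.42): V ← 17.42 m/s
throttle_to(8743): rpm ← 8743
adjust_airspeed(-11.36): V ← 17.42 -11.36 = 6.06 m/s
throttle_to(6782): rpm ← 6782
final state: V = 6.06 m/s, rpm = 6782 → n = rpm/60 = 113.033333 rev/s
J = V / (n·D) = 6.06 / (113.033333 × 1.539) = 0.034836
regime bands: climb J<0.5936 | cruise [0.5936, 1.1871) | windmill J≥1.1871
J = 0.0348 → climb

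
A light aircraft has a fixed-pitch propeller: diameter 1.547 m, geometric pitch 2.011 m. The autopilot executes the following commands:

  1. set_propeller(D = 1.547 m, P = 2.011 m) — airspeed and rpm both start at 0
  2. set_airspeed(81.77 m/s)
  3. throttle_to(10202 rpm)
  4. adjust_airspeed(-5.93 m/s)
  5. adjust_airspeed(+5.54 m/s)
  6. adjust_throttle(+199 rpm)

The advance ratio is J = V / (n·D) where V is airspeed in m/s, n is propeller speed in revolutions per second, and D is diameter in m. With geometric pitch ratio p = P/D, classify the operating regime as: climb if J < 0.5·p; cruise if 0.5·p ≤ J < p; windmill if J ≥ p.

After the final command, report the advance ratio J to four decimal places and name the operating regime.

J = 0.3035, regime = climb

set_propeller: D = 1.547 m, P = 2.011 m (p = P/D = 1.299935); state ← (V=0, rpm=0)
set_airspeed(81.77): V ← 81.77 m/s
throttle_to(10202): rpm ← 10202
adjust_airspeed(-5.93): V ← 81.77 -5.93 = 75.84 m/s
adjust_airspeed(+5.54): V ← 75.84 +5.54 = 81.38 m/s
adjust_throttle(+199): rpm ← 10202 +199 = 10401
final state: V = 81.38 m/s, rpm = 10401 → n = rpm/60 = 173.350000 rev/s
J = V / (n·D) = 81.38 / (173.350000 × 1.547) = 0.303461
regime bands: climb J<0.6500 | cruise [0.6500, 1.2999) | windmill J≥1.2999
J = 0.3035 → climb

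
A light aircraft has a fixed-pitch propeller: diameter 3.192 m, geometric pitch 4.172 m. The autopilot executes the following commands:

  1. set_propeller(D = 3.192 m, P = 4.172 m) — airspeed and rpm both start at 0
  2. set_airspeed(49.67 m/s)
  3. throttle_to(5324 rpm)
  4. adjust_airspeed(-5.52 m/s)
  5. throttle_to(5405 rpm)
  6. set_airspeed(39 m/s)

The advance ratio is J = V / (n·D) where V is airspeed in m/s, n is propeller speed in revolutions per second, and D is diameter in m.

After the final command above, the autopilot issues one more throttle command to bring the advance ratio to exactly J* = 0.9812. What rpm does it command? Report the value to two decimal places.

rpm = 747.13

set_propeller: D = 3.192 m, P = 4.172 m (p = P/D = 1.307018); state ← (V=0, rpm=0)
set_airspeed(49.67): V ← 49.67 m/s
throttle_to(5324): rpm ← 5324
adjust_airspeed(-5.52): V ← 49.67 -5.52 = 44.15 m/s
throttle_to(5405): rpm ← 5405
set_airspeed(39): V ← 39 m/s
final state: V = 39 m/s, rpm = 5405 → n = rpm/60 = 90.083333 rev/s
target J* = 0.9812; solve J* = V/(n·D) for n: n = V/(J*·D) = 39/(0.9812 × 3.192) = 12.452145 rev/s
rpm = 60·n = 747.128727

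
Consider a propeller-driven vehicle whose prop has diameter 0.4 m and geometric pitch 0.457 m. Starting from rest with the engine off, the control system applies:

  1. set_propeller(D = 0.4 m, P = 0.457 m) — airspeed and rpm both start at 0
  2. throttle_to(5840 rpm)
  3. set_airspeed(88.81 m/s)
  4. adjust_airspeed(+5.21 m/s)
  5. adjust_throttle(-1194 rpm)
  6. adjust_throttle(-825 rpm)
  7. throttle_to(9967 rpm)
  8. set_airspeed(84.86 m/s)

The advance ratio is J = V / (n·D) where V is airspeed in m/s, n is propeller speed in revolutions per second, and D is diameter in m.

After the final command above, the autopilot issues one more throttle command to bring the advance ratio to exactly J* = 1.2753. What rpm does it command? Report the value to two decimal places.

set_propeller: D = 0.4 m, P = 0.457 m (p = P/D = 1.142500); state ← (V=0, rpm=0)
throttle_to(5840): rpm ← 5840
set_airspeed(88.81): V ← 88.81 m/s
adjust_airspeed(+5.21): V ← 88.81 +5.21 = 94.02 m/s
adjust_throttle(-1194): rpm ← 5840 -1194 = 4646
adjust_throttle(-825): rpm ← 4646 -825 = 3821
throttle_to(9967): rpm ← 9967
set_airspeed(84.86): V ← 84.86 m/s
final state: V = 84.86 m/s, rpm = 9967 → n = rpm/60 = 166.116667 rev/s
target J* = 1.2753; solve J* = V/(n·D) for n: n = V/(J*·D) = 84.86/(1.2753 × 0.4) = 166.353015 rev/s
rpm = 60·n = 9981.180899

rpm = 9981.18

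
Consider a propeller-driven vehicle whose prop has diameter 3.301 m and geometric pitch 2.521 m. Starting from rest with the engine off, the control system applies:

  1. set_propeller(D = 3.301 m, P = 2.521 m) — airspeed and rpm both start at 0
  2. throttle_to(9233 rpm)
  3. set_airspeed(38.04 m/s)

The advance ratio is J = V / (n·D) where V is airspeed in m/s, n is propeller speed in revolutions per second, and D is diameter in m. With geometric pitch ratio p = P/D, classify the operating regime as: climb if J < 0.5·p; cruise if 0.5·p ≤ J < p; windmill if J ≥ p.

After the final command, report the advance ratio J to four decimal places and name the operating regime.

J = 0.0749, regime = climb

set_propeller: D = 3.301 m, P = 2.521 m (p = P/D = 0.763708); state ← (V=0, rpm=0)
throttle_to(9233): rpm ← 9233
set_airspeed(38.04): V ← 38.04 m/s
final state: V = 38.04 m/s, rpm = 9233 → n = rpm/60 = 153.883333 rev/s
J = V / (n·D) = 38.04 / (153.883333 × 3.301) = 0.074886
regime bands: climb J<0.3819 | cruise [0.3819, 0.7637) | windmill J≥0.7637
J = 0.0749 → climb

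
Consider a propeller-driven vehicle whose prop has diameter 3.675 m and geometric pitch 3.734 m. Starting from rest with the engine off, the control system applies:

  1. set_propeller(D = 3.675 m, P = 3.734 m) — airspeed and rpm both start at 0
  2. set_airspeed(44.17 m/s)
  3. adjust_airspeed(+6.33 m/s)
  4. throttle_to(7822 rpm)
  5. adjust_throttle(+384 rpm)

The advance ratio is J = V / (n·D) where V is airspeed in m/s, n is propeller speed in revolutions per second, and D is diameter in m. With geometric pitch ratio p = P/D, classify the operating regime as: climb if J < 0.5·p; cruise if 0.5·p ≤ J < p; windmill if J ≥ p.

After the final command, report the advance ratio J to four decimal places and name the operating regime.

set_propeller: D = 3.675 m, P = 3.734 m (p = P/D = 1.016054); state ← (V=0, rpm=0)
set_airspeed(44.17): V ← 44.17 m/s
adjust_airspeed(+6.33): V ← 44.17 +6.33 = 50.5 m/s
throttle_to(7822): rpm ← 7822
adjust_throttle(+384): rpm ← 7822 +384 = 8206
final state: V = 50.5 m/s, rpm = 8206 → n = rpm/60 = 136.766667 rev/s
J = V / (n·D) = 50.5 / (136.766667 × 3.675) = 0.100474
regime bands: climb J<0.5080 | cruise [0.5080, 1.0161) | windmill J≥1.0161
J = 0.1005 → climb

J = 0.1005, regime = climb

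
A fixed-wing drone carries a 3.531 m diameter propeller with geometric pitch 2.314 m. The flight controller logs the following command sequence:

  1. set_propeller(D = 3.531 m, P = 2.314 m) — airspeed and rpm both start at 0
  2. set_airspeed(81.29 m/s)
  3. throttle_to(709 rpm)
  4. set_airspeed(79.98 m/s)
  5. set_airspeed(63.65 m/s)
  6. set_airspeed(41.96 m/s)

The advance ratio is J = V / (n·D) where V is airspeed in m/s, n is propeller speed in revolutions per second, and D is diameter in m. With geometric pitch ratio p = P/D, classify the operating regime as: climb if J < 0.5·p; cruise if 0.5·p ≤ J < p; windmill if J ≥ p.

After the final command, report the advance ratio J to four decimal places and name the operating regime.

set_propeller: D = 3.531 m, P = 2.314 m (p = P/D = 0.655338); state ← (V=0, rpm=0)
set_airspeed(81.29): V ← 81.29 m/s
throttle_to(709): rpm ← 709
set_airspeed(79.98): V ← 79.98 m/s
set_airspeed(63.65): V ← 63.65 m/s
set_airspeed(41.96): V ← 41.96 m/s
final state: V = 41.96 m/s, rpm = 709 → n = rpm/60 = 11.816667 rev/s
J = V / (n·D) = 41.96 / (11.816667 × 3.531) = 1.005641
regime bands: climb J<0.3277 | cruise [0.3277, 0.6553) | windmill J≥0.6553
J = 1.0056 → windmill

J = 1.0056, regime = windmill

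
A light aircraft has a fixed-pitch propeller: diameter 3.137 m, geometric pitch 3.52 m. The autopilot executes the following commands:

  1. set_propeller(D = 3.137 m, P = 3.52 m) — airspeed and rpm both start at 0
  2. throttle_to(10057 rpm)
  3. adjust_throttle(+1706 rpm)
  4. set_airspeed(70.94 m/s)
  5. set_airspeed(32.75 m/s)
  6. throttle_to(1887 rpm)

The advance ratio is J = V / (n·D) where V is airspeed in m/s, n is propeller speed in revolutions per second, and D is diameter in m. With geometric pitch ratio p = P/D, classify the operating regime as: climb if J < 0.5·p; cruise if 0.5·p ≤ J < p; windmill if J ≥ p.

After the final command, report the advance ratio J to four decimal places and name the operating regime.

J = 0.3320, regime = climb

set_propeller: D = 3.137 m, P = 3.52 m (p = P/D = 1.122091); state ← (V=0, rpm=0)
throttle_to(10057): rpm ← 10057
adjust_throttle(+1706): rpm ← 10057 +1706 = 11763
set_airspeed(70.94): V ← 70.94 m/s
set_airspeed(32.75): V ← 32.75 m/s
throttle_to(1887): rpm ← 1887
final state: V = 32.75 m/s, rpm = 1887 → n = rpm/60 = 31.450000 rev/s
J = V / (n·D) = 32.75 / (31.450000 × 3.137) = 0.331953
regime bands: climb J<0.5610 | cruise [0.5610, 1.1221) | windmill J≥1.1221
J = 0.3320 → climb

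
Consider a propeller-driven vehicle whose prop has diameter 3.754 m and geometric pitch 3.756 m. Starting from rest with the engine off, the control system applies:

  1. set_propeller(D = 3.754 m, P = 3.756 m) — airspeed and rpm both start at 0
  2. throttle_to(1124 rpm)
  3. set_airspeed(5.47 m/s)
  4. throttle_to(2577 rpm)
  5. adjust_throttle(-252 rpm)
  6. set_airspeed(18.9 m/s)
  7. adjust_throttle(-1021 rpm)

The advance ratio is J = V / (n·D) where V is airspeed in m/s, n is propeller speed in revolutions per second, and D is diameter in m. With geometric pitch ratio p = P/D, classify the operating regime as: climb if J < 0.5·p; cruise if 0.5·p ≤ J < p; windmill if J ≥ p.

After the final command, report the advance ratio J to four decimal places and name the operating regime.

set_propeller: D = 3.754 m, P = 3.756 m (p = P/D = 1.000533); state ← (V=0, rpm=0)
throttle_to(1124): rpm ← 1124
set_airspeed(5.47): V ← 5.47 m/s
throttle_to(2577): rpm ← 2577
adjust_throttle(-252): rpm ← 2577 -252 = 2325
set_airspeed(18.9): V ← 18.9 m/s
adjust_throttle(-1021): rpm ← 2325 -1021 = 1304
final state: V = 18.9 m/s, rpm = 1304 → n = rpm/60 = 21.733333 rev/s
J = V / (n·D) = 18.9 / (21.733333 × 3.754) = 0.231655
regime bands: climb J<0.5003 | cruise [0.5003, 1.0005) | windmill J≥1.0005
J = 0.2317 → climb

J = 0.2317, regime = climb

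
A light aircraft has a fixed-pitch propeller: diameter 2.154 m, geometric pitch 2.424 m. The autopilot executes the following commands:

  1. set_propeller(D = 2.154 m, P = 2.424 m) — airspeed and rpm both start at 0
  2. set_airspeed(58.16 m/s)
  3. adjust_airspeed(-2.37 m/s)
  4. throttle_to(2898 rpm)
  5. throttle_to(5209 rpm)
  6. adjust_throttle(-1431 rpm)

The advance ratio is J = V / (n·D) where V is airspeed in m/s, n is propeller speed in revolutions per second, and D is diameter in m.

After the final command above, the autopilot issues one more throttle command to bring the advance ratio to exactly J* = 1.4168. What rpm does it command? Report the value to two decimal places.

set_propeller: D = 2.154 m, P = 2.424 m (p = P/D = 1.125348); state ← (V=0, rpm=0)
set_airspeed(58.16): V ← 58.16 m/s
adjust_airspeed(-2.37): V ← 58.16 -2.37 = 55.79 m/s
throttle_to(2898): rpm ← 2898
throttle_to(5209): rpm ← 5209
adjust_throttle(-1431): rpm ← 5209 -1431 = 3778
final state: V = 55.79 m/s, rpm = 3778 → n = rpm/60 = 62.966667 rev/s
target J* = 1.4168; solve J* = V/(n·D) for n: n = V/(J*·D) = 55.79/(1.4168 × 2.154) = 18.281091 rev/s
rpm = 60·n = 1096.865470

rpm = 1096.87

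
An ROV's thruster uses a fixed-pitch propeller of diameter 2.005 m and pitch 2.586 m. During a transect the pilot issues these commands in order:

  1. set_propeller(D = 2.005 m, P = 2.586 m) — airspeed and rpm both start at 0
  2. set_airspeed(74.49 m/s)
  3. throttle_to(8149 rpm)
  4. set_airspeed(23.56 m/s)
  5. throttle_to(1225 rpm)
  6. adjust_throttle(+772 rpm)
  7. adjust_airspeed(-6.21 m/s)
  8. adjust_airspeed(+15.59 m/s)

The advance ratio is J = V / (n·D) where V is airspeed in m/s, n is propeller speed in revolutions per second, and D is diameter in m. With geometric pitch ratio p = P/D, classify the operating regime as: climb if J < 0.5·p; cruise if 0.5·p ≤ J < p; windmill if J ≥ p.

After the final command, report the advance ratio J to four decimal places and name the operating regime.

J = 0.4936, regime = climb

set_propeller: D = 2.005 m, P = 2.586 m (p = P/D = 1.289776); state ← (V=0, rpm=0)
set_airspeed(74.49): V ← 74.49 m/s
throttle_to(8149): rpm ← 8149
set_airspeed(23.56): V ← 23.56 m/s
throttle_to(1225): rpm ← 1225
adjust_throttle(+772): rpm ← 1225 +772 = 1997
adjust_airspeed(-6.21): V ← 23.56 -6.21 = 17.35 m/s
adjust_airspeed(+15.59): V ← 17.35 +15.59 = 32.94 m/s
final state: V = 32.94 m/s, rpm = 1997 → n = rpm/60 = 33.283333 rev/s
J = V / (n·D) = 32.94 / (33.283333 × 2.005) = 0.493608
regime bands: climb J<0.6449 | cruise [0.6449, 1.2898) | windmill J≥1.2898
J = 0.4936 → climb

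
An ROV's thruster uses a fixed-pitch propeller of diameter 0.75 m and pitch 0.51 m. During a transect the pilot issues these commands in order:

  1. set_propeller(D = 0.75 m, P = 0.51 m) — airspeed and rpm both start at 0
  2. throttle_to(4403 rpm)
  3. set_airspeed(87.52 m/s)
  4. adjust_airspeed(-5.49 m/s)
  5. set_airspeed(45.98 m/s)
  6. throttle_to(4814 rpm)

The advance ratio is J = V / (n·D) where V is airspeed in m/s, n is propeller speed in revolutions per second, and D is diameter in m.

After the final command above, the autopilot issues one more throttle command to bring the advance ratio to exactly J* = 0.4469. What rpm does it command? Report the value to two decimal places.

set_propeller: D = 0.75 m, P = 0.51 m (p = P/D = 0.680000); state ← (V=0, rpm=0)
throttle_to(4403): rpm ← 4403
set_airspeed(87.52): V ← 87.52 m/s
adjust_airspeed(-5.49): V ← 87.52 -5.49 = 82.03 m/s
set_airspeed(45.98): V ← 45.98 m/s
throttle_to(4814): rpm ← 4814
final state: V = 45.98 m/s, rpm = 4814 → n = rpm/60 = 80.233333 rev/s
target J* = 0.4469; solve J* = V/(n·D) for n: n = V/(J*·D) = 45.98/(0.4469 × 0.75) = 137.182069 rev/s
rpm = 60·n = 8230.924144

rpm = 8230.92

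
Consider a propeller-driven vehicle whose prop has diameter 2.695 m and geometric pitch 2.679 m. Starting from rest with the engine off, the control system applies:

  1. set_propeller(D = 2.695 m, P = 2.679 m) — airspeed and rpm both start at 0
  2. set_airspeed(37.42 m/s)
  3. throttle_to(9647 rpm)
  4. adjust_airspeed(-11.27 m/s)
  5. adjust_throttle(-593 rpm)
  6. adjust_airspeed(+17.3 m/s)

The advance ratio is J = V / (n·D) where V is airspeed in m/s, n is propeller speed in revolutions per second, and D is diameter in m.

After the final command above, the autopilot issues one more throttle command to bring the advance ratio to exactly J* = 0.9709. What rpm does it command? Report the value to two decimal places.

rpm = 996.34

set_propeller: D = 2.695 m, P = 2.679 m (p = P/D = 0.994063); state ← (V=0, rpm=0)
set_airspeed(37.42): V ← 37.42 m/s
throttle_to(9647): rpm ← 9647
adjust_airspeed(-11.27): V ← 37.42 -11.27 = 26.15 m/s
adjust_throttle(-593): rpm ← 9647 -593 = 9054
adjust_airspeed(+17.3): V ← 26.15 +17.3 = 43.45 m/s
final state: V = 43.45 m/s, rpm = 9054 → n = rpm/60 = 150.900000 rev/s
target J* = 0.9709; solve J* = V/(n·D) for n: n = V/(J*·D) = 43.45/(0.9709 × 2.695) = 16.605674 rev/s
rpm = 60·n = 996.340446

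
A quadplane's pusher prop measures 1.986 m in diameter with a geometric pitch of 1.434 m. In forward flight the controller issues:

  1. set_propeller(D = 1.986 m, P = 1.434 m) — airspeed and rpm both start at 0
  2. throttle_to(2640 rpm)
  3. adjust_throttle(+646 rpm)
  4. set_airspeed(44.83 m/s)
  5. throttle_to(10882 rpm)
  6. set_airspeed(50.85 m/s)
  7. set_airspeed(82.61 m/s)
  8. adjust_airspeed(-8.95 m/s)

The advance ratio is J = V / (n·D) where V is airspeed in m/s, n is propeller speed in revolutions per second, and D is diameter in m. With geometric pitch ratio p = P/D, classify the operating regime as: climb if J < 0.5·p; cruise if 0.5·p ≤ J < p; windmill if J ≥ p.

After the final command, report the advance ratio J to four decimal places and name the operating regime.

set_propeller: D = 1.986 m, P = 1.434 m (p = P/D = 0.722054); state ← (V=0, rpm=0)
throttle_to(2640): rpm ← 2640
adjust_throttle(+646): rpm ← 2640 +646 = 3286
set_airspeed(44.83): V ← 44.83 m/s
throttle_to(10882): rpm ← 10882
set_airspeed(50.85): V ← 50.85 m/s
set_airspeed(82.61): V ← 82.61 m/s
adjust_airspeed(-8.95): V ← 82.61 -8.95 = 73.66 m/s
final state: V = 73.66 m/s, rpm = 10882 → n = rpm/60 = 181.366667 rev/s
J = V / (n·D) = 73.66 / (181.366667 × 1.986) = 0.204501
regime bands: climb J<0.3610 | cruise [0.3610, 0.7221) | windmill J≥0.7221
J = 0.2045 → climb

J = 0.2045, regime = climb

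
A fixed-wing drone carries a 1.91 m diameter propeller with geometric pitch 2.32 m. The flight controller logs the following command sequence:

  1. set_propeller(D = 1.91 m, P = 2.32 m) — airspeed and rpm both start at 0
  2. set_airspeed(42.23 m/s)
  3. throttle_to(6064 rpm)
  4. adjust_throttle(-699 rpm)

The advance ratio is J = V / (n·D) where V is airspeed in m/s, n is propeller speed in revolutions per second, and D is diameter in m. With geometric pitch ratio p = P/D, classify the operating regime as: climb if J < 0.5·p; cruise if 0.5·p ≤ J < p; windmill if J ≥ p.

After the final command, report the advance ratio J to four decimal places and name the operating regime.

J = 0.2473, regime = climb

set_propeller: D = 1.91 m, P = 2.32 m (p = P/D = 1.214660); state ← (V=0, rpm=0)
set_airspeed(42.23): V ← 42.23 m/s
throttle_to(6064): rpm ← 6064
adjust_throttle(-699): rpm ← 6064 -699 = 5365
final state: V = 42.23 m/s, rpm = 5365 → n = rpm/60 = 89.416667 rev/s
J = V / (n·D) = 42.23 / (89.416667 × 1.91) = 0.247269
regime bands: climb J<0.6073 | cruise [0.6073, 1.2147) | windmill J≥1.2147
J = 0.2473 → climb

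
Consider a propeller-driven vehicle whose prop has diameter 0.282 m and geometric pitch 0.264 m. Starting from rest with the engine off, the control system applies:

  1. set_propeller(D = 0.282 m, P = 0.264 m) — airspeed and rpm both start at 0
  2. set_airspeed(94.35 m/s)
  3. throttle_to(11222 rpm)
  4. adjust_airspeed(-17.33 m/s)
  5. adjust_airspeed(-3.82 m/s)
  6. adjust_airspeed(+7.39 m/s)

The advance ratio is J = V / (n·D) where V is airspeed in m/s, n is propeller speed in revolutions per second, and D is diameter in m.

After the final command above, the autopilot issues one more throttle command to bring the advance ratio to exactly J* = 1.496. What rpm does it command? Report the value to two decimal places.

set_propeller: D = 0.282 m, P = 0.264 m (p = P/D = 0.936170); state ← (V=0, rpm=0)
set_airspeed(94.35): V ← 94.35 m/s
throttle_to(11222): rpm ← 11222
adjust_airspeed(-17.33): V ← 94.35 -17.33 = 77.02 m/s
adjust_airspeed(-3.82): V ← 77.02 -3.82 = 73.2 m/s
adjust_airspeed(+7.39): V ← 73.2 +7.39 = 80.59 m/s
final state: V = 80.59 m/s, rpm = 11222 → n = rpm/60 = 187.033333 rev/s
target J* = 1.496; solve J* = V/(n·D) for n: n = V/(J*·D) = 80.59/(1.496 × 0.282) = 191.029507 rev/s
rpm = 60·n = 11461.770395

rpm = 11461.77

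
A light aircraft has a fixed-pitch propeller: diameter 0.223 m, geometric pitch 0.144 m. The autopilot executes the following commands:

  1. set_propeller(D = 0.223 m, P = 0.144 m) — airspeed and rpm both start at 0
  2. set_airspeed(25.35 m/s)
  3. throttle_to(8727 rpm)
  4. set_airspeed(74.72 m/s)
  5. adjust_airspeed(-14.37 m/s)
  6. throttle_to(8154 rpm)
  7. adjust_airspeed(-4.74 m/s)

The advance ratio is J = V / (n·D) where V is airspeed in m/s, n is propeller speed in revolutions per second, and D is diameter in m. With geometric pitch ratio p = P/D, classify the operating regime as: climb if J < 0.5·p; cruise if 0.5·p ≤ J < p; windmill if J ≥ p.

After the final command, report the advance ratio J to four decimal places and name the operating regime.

set_propeller: D = 0.223 m, P = 0.144 m (p = P/D = 0.645740); state ← (V=0, rpm=0)
set_airspeed(25.35): V ← 25.35 m/s
throttle_to(8727): rpm ← 8727
set_airspeed(74.72): V ← 74.72 m/s
adjust_airspeed(-14.37): V ← 74.72 -14.37 = 60.35 m/s
throttle_to(8154): rpm ← 8154
adjust_airspeed(-4.74): V ← 60.35 -4.74 = 55.61 m/s
final state: V = 55.61 m/s, rpm = 8154 → n = rpm/60 = 135.900000 rev/s
J = V / (n·D) = 55.61 / (135.900000 × 0.223) = 1.834968
regime bands: climb J<0.3229 | cruise [0.3229, 0.6457) | windmill J≥0.6457
J = 1.8350 → windmill

J = 1.8350, regime = windmill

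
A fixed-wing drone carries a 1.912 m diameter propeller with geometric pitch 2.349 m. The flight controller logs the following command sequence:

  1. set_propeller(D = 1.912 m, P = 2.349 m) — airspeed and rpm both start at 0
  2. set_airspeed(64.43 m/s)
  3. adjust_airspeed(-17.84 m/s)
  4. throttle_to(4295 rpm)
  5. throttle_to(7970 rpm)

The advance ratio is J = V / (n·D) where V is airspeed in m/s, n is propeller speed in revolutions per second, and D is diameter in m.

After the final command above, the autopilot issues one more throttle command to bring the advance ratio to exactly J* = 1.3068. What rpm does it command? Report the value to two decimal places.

set_propeller: D = 1.912 m, P = 2.349 m (p = P/D = 1.228556); state ← (V=0, rpm=0)
set_airspeed(64.43): V ← 64.43 m/s
adjust_airspeed(-17.84): V ← 64.43 -17.84 = 46.59 m/s
throttle_to(4295): rpm ← 4295
throttle_to(7970): rpm ← 7970
final state: V = 46.59 m/s, rpm = 7970 → n = rpm/60 = 132.833333 rev/s
target J* = 1.3068; solve J* = V/(n·D) for n: n = V/(J*·D) = 46.59/(1.3068 × 1.912) = 18.646430 rev/s
rpm = 60·n = 1118.785804

rpm = 1118.79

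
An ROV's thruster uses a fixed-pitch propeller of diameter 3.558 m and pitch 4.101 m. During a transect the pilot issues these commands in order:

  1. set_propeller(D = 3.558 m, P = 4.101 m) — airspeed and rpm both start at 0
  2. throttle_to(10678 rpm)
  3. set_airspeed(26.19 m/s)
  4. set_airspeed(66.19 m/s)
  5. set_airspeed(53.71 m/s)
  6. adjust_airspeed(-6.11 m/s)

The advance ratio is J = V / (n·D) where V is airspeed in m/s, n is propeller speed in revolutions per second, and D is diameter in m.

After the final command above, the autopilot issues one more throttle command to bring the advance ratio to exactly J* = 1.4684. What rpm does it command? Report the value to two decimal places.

set_propeller: D = 3.558 m, P = 4.101 m (p = P/D = 1.152614); state ← (V=0, rpm=0)
throttle_to(10678): rpm ← 10678
set_airspeed(26.19): V ← 26.19 m/s
set_airspeed(66.19): V ← 66.19 m/s
set_airspeed(53.71): V ← 53.71 m/s
adjust_airspeed(-6.11): V ← 53.71 -6.11 = 47.6 m/s
final state: V = 47.6 m/s, rpm = 10678 → n = rpm/60 = 177.966667 rev/s
target J* = 1.4684; solve J* = V/(n·D) for n: n = V/(J*·D) = 47.6/(1.4684 × 3.558) = 9.110803 rev/s
rpm = 60·n = 546.648151

rpm = 546.65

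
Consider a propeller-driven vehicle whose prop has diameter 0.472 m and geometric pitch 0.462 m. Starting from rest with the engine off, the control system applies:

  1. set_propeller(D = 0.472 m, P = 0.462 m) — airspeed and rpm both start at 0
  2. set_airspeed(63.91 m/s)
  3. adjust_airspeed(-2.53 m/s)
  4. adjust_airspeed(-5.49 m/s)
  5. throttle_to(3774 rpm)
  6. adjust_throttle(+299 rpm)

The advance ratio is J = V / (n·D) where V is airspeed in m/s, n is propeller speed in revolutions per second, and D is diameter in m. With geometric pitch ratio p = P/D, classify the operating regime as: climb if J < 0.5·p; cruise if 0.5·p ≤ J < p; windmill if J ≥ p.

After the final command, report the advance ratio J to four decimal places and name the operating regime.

set_propeller: D = 0.472 m, P = 0.462 m (p = P/D = 0.978814); state ← (V=0, rpm=0)
set_airspeed(63.91): V ← 63.91 m/s
adjust_airspeed(-2.53): V ← 63.91 -2.53 = 61.38 m/s
adjust_airspeed(-5.49): V ← 61.38 -5.49 = 55.89 m/s
throttle_to(3774): rpm ← 3774
adjust_throttle(+299): rpm ← 3774 +299 = 4073
final state: V = 55.89 m/s, rpm = 4073 → n = rpm/60 = 67.883333 rev/s
J = V / (n·D) = 55.89 / (67.883333 × 0.472) = 1.744331
regime bands: climb J<0.4894 | cruise [0.4894, 0.9788) | windmill J≥0.9788
J = 1.7443 → windmill

J = 1.7443, regime = windmill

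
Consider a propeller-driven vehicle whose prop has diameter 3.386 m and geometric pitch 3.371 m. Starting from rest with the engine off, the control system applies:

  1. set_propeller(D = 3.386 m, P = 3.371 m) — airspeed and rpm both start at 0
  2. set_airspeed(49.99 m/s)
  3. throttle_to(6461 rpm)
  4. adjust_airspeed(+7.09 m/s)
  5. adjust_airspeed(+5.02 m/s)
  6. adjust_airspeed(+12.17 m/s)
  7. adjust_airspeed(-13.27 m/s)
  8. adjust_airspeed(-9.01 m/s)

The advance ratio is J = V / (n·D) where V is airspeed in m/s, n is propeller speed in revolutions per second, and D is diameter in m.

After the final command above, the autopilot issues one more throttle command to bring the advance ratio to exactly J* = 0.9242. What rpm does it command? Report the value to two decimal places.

set_propeller: D = 3.386 m, P = 3.371 m (p = P/D = 0.995570); state ← (V=0, rpm=0)
set_airspeed(49.99): V ← 49.99 m/s
throttle_to(6461): rpm ← 6461
adjust_airspeed(+7.09): V ← 49.99 +7.09 = 57.08 m/s
adjust_airspeed(+5.02): V ← 57.08 +5.02 = 62.1 m/s
adjust_airspeed(+12.17): V ← 62.1 +12.17 = 74.27 m/s
adjust_airspeed(-13.27): V ← 74.27 -13.27 = 61 m/s
adjust_airspeed(-9.01): V ← 61 -9.01 = 51.99 m/s
final state: V = 51.99 m/s, rpm = 6461 → n = rpm/60 = 107.683333 rev/s
target J* = 0.9242; solve J* = V/(n·D) for n: n = V/(J*·D) = 51.99/(0.9242 × 3.386) = 16.613720 rev/s
rpm = 60·n = 996.823229

rpm = 996.82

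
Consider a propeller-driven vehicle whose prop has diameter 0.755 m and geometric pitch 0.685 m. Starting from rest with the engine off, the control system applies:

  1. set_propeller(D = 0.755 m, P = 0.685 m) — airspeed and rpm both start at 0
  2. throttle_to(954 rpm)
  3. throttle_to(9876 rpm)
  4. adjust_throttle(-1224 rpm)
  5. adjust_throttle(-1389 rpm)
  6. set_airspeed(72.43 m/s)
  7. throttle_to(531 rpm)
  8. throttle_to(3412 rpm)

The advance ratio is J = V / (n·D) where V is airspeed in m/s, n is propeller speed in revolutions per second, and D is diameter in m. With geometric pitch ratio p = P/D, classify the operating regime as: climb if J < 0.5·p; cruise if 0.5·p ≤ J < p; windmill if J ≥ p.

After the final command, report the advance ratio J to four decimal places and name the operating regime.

J = 1.6870, regime = windmill

set_propeller: D = 0.755 m, P = 0.685 m (p = P/D = 0.907285); state ← (V=0, rpm=0)
throttle_to(954): rpm ← 954
throttle_to(9876): rpm ← 9876
adjust_throttle(-1224): rpm ← 9876 -1224 = 8652
adjust_throttle(-1389): rpm ← 8652 -1389 = 7263
set_airspeed(72.43): V ← 72.43 m/s
throttle_to(531): rpm ← 531
throttle_to(3412): rpm ← 3412
final state: V = 72.43 m/s, rpm = 3412 → n = rpm/60 = 56.866667 rev/s
J = V / (n·D) = 72.43 / (56.866667 × 0.755) = 1.686995
regime bands: climb J<0.4536 | cruise [0.4536, 0.9073) | windmill J≥0.9073
J = 1.6870 → windmill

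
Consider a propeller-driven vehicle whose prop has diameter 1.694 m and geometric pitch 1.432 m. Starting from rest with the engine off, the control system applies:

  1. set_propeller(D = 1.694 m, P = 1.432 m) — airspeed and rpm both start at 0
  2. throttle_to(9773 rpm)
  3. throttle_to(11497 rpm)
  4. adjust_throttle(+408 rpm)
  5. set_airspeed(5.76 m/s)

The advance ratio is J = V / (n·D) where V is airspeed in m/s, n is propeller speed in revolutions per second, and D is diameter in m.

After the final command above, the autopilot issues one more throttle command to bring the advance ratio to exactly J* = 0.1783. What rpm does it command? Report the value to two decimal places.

set_propeller: D = 1.694 m, P = 1.432 m (p = P/D = 0.845336); state ← (V=0, rpm=0)
throttle_to(9773): rpm ← 9773
throttle_to(11497): rpm ← 11497
adjust_throttle(+408): rpm ← 11497 +408 = 11905
set_airspeed(5.76): V ← 5.76 m/s
final state: V = 5.76 m/s, rpm = 11905 → n = rpm/60 = 198.416667 rev/s
target J* = 0.1783; solve J* = V/(n·D) for n: n = V/(J*·D) = 5.76/(0.1783 × 1.694) = 19.070309 rev/s
rpm = 60·n = 1144.218551

rpm = 1144.22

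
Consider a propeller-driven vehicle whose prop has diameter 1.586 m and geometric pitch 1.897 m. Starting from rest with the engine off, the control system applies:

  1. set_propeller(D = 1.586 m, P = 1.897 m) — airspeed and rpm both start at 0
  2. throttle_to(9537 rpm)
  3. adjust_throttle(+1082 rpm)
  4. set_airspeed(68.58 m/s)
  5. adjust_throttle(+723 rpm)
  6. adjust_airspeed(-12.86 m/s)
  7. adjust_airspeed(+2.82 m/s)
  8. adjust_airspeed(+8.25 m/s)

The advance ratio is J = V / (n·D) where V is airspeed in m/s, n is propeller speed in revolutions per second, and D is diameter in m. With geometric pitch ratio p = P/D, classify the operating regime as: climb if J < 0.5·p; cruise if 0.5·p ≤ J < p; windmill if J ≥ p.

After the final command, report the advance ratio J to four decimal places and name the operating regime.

J = 0.2228, regime = climb

set_propeller: D = 1.586 m, P = 1.897 m (p = P/D = 1.196091); state ← (V=0, rpm=0)
throttle_to(9537): rpm ← 9537
adjust_throttle(+1082): rpm ← 9537 +1082 = 10619
set_airspeed(68.58): V ← 68.58 m/s
adjust_throttle(+723): rpm ← 10619 +723 = 11342
adjust_airspeed(-12.86): V ← 68.58 -12.86 = 55.72 m/s
adjust_airspeed(+2.82): V ← 55.72 +2.82 = 58.54 m/s
adjust_airspeed(+8.25): V ← 58.54 +8.25 = 66.79 m/s
final state: V = 66.79 m/s, rpm = 11342 → n = rpm/60 = 189.033333 rev/s
J = V / (n·D) = 66.79 / (189.033333 × 1.586) = 0.222777
regime bands: climb J<0.5980 | cruise [0.5980, 1.1961) | windmill J≥1.1961
J = 0.2228 → climb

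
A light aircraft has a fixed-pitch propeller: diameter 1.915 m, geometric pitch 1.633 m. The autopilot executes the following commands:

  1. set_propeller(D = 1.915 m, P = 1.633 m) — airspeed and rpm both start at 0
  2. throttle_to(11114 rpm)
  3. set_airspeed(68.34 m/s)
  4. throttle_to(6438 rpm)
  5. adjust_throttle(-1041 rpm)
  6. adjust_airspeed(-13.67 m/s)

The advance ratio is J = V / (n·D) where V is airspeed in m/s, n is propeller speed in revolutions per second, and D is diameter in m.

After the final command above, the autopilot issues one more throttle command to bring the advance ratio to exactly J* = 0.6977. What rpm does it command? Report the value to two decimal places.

rpm = 2455.06

set_propeller: D = 1.915 m, P = 1.633 m (p = P/D = 0.852742); state ← (V=0, rpm=0)
throttle_to(11114): rpm ← 11114
set_airspeed(68.34): V ← 68.34 m/s
throttle_to(6438): rpm ← 6438
adjust_throttle(-1041): rpm ← 6438 -1041 = 5397
adjust_airspeed(-13.67): V ← 68.34 -13.67 = 54.67 m/s
final state: V = 54.67 m/s, rpm = 5397 → n = rpm/60 = 89.950000 rev/s
target J* = 0.6977; solve J* = V/(n·D) for n: n = V/(J*·D) = 54.67/(0.6977 × 1.915) = 40.917734 rev/s
rpm = 60·n = 2455.064028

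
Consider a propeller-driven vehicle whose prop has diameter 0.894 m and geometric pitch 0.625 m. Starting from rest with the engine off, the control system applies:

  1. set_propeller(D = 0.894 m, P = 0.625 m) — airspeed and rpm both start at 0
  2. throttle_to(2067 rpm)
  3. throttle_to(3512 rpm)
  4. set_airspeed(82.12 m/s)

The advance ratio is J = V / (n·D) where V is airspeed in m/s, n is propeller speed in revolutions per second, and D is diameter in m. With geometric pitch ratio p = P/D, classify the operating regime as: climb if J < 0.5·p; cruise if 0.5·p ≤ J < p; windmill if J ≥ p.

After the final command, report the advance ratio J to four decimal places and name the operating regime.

set_propeller: D = 0.894 m, P = 0.625 m (p = P/D = 0.699105); state ← (V=0, rpm=0)
throttle_to(2067): rpm ← 2067
throttle_to(3512): rpm ← 3512
set_airspeed(82.12): V ← 82.12 m/s
final state: V = 82.12 m/s, rpm = 3512 → n = rpm/60 = 58.533333 rev/s
J = V / (n·D) = 82.12 / (58.533333 × 0.894) = 1.569308
regime bands: climb J<0.3496 | cruise [0.3496, 0.6991) | windmill J≥0.6991
J = 1.5693 → windmill

J = 1.5693, regime = windmill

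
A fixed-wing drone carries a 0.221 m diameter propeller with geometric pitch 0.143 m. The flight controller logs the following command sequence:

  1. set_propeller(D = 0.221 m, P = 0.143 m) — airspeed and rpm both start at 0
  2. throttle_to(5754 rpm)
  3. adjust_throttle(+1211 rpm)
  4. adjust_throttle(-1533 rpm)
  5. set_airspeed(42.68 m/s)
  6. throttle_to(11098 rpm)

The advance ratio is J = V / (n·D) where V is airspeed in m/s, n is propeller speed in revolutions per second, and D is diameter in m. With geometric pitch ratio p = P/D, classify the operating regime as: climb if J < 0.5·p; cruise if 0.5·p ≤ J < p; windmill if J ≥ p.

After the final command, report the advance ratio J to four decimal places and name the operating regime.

set_propeller: D = 0.221 m, P = 0.143 m (p = P/D = 0.647059); state ← (V=0, rpm=0)
throttle_to(5754): rpm ← 5754
adjust_throttle(+1211): rpm ← 5754 +1211 = 6965
adjust_throttle(-1533): rpm ← 6965 -1533 = 5432
set_airspeed(42.68): V ← 42.68 m/s
throttle_to(11098): rpm ← 11098
final state: V = 42.68 m/s, rpm = 11098 → n = rpm/60 = 184.966667 rev/s
J = V / (n·D) = 42.68 / (184.966667 × 0.221) = 1.044092
regime bands: climb J<0.3235 | cruise [0.3235, 0.6471) | windmill J≥0.6471
J = 1.0441 → windmill

J = 1.0441, regime = windmill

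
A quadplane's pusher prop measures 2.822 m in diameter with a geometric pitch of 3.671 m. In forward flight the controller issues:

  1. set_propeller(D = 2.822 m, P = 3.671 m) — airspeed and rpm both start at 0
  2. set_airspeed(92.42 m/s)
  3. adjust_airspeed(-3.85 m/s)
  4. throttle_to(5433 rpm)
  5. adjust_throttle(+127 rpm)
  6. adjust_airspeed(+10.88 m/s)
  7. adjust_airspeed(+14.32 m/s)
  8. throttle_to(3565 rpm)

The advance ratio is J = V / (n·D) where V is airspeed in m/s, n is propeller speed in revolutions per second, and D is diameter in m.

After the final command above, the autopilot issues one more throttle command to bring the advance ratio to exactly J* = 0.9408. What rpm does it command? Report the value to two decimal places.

set_propeller: D = 2.822 m, P = 3.671 m (p = P/D = 1.300850); state ← (V=0, rpm=0)
set_airspeed(92.42): V ← 92.42 m/s
adjust_airspeed(-3.85): V ← 92.42 -3.85 = 88.57 m/s
throttle_to(5433): rpm ← 5433
adjust_throttle(+127): rpm ← 5433 +127 = 5560
adjust_airspeed(+10.88): V ← 88.57 +10.88 = 99.45 m/s
adjust_airspeed(+14.32): V ← 99.45 +14.32 = 113.77 m/s
throttle_to(3565): rpm ← 3565
final state: V = 113.77 m/s, rpm = 3565 → n = rpm/60 = 59.416667 rev/s
target J* = 0.9408; solve J* = V/(n·D) for n: n = V/(J*·D) = 113.77/(0.9408 × 2.822) = 42.852231 rev/s
rpm = 60·n = 2571.133875

rpm = 2571.13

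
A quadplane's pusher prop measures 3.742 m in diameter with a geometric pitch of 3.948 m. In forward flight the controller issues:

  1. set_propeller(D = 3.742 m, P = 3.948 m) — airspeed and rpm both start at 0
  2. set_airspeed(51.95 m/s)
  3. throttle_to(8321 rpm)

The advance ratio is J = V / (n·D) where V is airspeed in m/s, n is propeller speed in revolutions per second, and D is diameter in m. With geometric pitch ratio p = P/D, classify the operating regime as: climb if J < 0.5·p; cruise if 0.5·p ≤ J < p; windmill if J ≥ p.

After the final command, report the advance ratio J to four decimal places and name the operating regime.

J = 0.1001, regime = climb

set_propeller: D = 3.742 m, P = 3.948 m (p = P/D = 1.055051); state ← (V=0, rpm=0)
set_airspeed(51.95): V ← 51.95 m/s
throttle_to(8321): rpm ← 8321
final state: V = 51.95 m/s, rpm = 8321 → n = rpm/60 = 138.683333 rev/s
J = V / (n·D) = 51.95 / (138.683333 × 3.742) = 0.100105
regime bands: climb J<0.5275 | cruise [0.5275, 1.0551) | windmill J≥1.0551
J = 0.1001 → climb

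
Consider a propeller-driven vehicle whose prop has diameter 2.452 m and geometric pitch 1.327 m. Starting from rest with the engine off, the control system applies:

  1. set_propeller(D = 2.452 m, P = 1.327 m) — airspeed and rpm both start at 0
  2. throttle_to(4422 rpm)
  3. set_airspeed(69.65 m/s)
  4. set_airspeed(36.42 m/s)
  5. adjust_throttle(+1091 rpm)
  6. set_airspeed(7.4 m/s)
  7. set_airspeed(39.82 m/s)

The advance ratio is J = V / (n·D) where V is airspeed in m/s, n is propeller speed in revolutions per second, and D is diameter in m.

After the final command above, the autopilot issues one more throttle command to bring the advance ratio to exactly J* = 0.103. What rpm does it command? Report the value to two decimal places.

rpm = 9460.08

set_propeller: D = 2.452 m, P = 1.327 m (p = P/D = 0.541191); state ← (V=0, rpm=0)
throttle_to(4422): rpm ← 4422
set_airspeed(69.65): V ← 69.65 m/s
set_airspeed(36.42): V ← 36.42 m/s
adjust_throttle(+1091): rpm ← 4422 +1091 = 5513
set_airspeed(7.4): V ← 7.4 m/s
set_airspeed(39.82): V ← 39.82 m/s
final state: V = 39.82 m/s, rpm = 5513 → n = rpm/60 = 91.883333 rev/s
target J* = 0.103; solve J* = V/(n·D) for n: n = V/(J*·D) = 39.82/(0.103 × 2.452) = 157.668002 rev/s
rpm = 60·n = 9460.080141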